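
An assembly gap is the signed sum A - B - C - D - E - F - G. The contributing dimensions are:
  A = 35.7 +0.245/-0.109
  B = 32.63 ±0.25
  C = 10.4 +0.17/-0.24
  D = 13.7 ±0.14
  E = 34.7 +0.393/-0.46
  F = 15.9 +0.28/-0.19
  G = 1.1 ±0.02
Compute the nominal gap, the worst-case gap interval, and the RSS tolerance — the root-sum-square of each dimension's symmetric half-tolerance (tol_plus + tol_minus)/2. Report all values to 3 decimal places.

nominal=-72.730 wc=[-74.092,-71.185] rss=0.627

Stack each dimension's contribution:
  +A: nom +35.700 → Σnom=35.700; wc +0.245/-0.109 → slack +0.245/-0.109; half-tol=0.177, Σhalf²=0.031329
  -B: nom -32.630 → Σnom=3.070; wc +0.250/-0.250 → slack +0.495/-0.359; half-tol=0.250, Σhalf²=0.093829
  -C: nom -10.400 → Σnom=-7.330; wc +0.240/-0.170 → slack +0.735/-0.529; half-tol=0.205, Σhalf²=0.135854
  -D: nom -13.700 → Σnom=-21.030; wc +0.140/-0.140 → slack +0.875/-0.669; half-tol=0.140, Σhalf²=0.155454
  -E: nom -34.700 → Σnom=-55.730; wc +0.460/-0.393 → slack +1.335/-1.062; half-tol=0.426, Σhalf²=0.337356
  -F: nom -15.900 → Σnom=-71.630; wc +0.190/-0.280 → slack +1.525/-1.342; half-tol=0.235, Σhalf²=0.392581
  -G: nom -1.100 → Σnom=-72.730; wc +0.020/-0.020 → slack +1.545/-1.362; half-tol=0.020, Σhalf²=0.392981
Nominal = -72.730. Worst-case = [-72.730 - 1.362, -72.730 + 1.545] = [-74.092, -71.185]. RSS = √0.392981 = 0.627.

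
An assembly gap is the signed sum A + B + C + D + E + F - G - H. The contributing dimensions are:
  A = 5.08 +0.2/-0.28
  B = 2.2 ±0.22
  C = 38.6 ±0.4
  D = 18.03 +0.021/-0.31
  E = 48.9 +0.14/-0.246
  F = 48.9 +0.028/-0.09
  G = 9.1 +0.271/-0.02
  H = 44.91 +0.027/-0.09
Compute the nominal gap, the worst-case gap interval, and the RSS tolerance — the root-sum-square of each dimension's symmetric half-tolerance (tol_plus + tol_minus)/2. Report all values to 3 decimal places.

Stack each dimension's contribution:
  +A: nom +5.080 → Σnom=5.080; wc +0.200/-0.280 → slack +0.200/-0.280; half-tol=0.240, Σhalf²=0.057600
  +B: nom +2.200 → Σnom=7.280; wc +0.220/-0.220 → slack +0.420/-0.500; half-tol=0.220, Σhalf²=0.106000
  +C: nom +38.600 → Σnom=45.880; wc +0.400/-0.400 → slack +0.820/-0.900; half-tol=0.400, Σhalf²=0.266000
  +D: nom +18.030 → Σnom=63.910; wc +0.021/-0.310 → slack +0.841/-1.210; half-tol=0.166, Σhalf²=0.293390
  +E: nom +48.900 → Σnom=112.810; wc +0.140/-0.246 → slack +0.981/-1.456; half-tol=0.193, Σhalf²=0.330639
  +F: nom +48.900 → Σnom=161.710; wc +0.028/-0.090 → slack +1.009/-1.546; half-tol=0.059, Σhalf²=0.334120
  -G: nom -9.100 → Σnom=152.610; wc +0.020/-0.271 → slack +1.029/-1.817; half-tol=0.146, Σhalf²=0.355291
  -H: nom -44.910 → Σnom=107.700; wc +0.090/-0.027 → slack +1.119/-1.844; half-tol=0.058, Σhalf²=0.358713
Nominal = 107.700. Worst-case = [107.700 - 1.844, 107.700 + 1.119] = [105.856, 108.819]. RSS = √0.358713 = 0.599.

nominal=107.700 wc=[105.856,108.819] rss=0.599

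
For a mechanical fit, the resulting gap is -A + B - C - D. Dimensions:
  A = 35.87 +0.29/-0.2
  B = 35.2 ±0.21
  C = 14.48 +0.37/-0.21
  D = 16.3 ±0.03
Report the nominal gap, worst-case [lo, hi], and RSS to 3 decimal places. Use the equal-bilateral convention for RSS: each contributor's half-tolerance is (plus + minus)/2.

Stack each dimension's contribution:
  -A: nom -35.870 → Σnom=-35.870; wc +0.200/-0.290 → slack +0.200/-0.290; half-tol=0.245, Σhalf²=0.060025
  +B: nom +35.200 → Σnom=-0.670; wc +0.210/-0.210 → slack +0.410/-0.500; half-tol=0.210, Σhalf²=0.104125
  -C: nom -14.480 → Σnom=-15.150; wc +0.210/-0.370 → slack +0.620/-0.870; half-tol=0.290, Σhalf²=0.188225
  -D: nom -16.300 → Σnom=-31.450; wc +0.030/-0.030 → slack +0.650/-0.900; half-tol=0.030, Σhalf²=0.189125
Nominal = -31.450. Worst-case = [-31.450 - 0.900, -31.450 + 0.650] = [-32.350, -30.800]. RSS = √0.189125 = 0.435.

nominal=-31.450 wc=[-32.350,-30.800] rss=0.435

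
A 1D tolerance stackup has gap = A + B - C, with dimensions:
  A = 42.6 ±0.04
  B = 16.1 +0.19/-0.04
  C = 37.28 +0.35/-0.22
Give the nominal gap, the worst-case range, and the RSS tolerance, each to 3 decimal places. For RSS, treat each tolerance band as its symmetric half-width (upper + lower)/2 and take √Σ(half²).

Stack each dimension's contribution:
  +A: nom +42.600 → Σnom=42.600; wc +0.040/-0.040 → slack +0.040/-0.040; half-tol=0.040, Σhalf²=0.001600
  +B: nom +16.100 → Σnom=58.700; wc +0.190/-0.040 → slack +0.230/-0.080; half-tol=0.115, Σhalf²=0.014825
  -C: nom -37.280 → Σnom=21.420; wc +0.220/-0.350 → slack +0.450/-0.430; half-tol=0.285, Σhalf²=0.096050
Nominal = 21.420. Worst-case = [21.420 - 0.430, 21.420 + 0.450] = [20.990, 21.870]. RSS = √0.096050 = 0.310.

nominal=21.420 wc=[20.990,21.870] rss=0.310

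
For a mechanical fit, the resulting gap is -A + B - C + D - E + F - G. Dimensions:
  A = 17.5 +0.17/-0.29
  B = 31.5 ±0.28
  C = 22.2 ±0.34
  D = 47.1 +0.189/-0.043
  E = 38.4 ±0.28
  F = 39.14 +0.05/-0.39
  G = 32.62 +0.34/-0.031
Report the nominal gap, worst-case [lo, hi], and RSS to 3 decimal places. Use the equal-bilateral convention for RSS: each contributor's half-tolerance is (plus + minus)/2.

Stack each dimension's contribution:
  -A: nom -17.500 → Σnom=-17.500; wc +0.290/-0.170 → slack +0.290/-0.170; half-tol=0.230, Σhalf²=0.052900
  +B: nom +31.500 → Σnom=14.000; wc +0.280/-0.280 → slack +0.570/-0.450; half-tol=0.280, Σhalf²=0.131300
  -C: nom -22.200 → Σnom=-8.200; wc +0.340/-0.340 → slack +0.910/-0.790; half-tol=0.340, Σhalf²=0.246900
  +D: nom +47.100 → Σnom=38.900; wc +0.189/-0.043 → slack +1.099/-0.833; half-tol=0.116, Σhalf²=0.260356
  -E: nom -38.400 → Σnom=0.500; wc +0.280/-0.280 → slack +1.379/-1.113; half-tol=0.280, Σhalf²=0.338756
  +F: nom +39.140 → Σnom=39.640; wc +0.050/-0.390 → slack +1.429/-1.503; half-tol=0.220, Σhalf²=0.387156
  -G: nom -32.620 → Σnom=7.020; wc +0.031/-0.340 → slack +1.460/-1.843; half-tol=0.185, Σhalf²=0.421566
Nominal = 7.020. Worst-case = [7.020 - 1.843, 7.020 + 1.460] = [5.177, 8.480]. RSS = √0.421566 = 0.649.

nominal=7.020 wc=[5.177,8.480] rss=0.649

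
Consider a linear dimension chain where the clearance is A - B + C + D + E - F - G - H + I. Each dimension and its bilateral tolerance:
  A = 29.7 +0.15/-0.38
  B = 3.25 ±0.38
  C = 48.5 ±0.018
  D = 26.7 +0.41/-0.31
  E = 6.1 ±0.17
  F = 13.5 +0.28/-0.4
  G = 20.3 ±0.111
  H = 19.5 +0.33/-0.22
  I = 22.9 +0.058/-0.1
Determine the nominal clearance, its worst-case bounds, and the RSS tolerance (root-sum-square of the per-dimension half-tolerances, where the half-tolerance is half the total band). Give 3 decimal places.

nominal=77.350 wc=[75.271,79.267] rss=0.764

Stack each dimension's contribution:
  +A: nom +29.700 → Σnom=29.700; wc +0.150/-0.380 → slack +0.150/-0.380; half-tol=0.265, Σhalf²=0.070225
  -B: nom -3.250 → Σnom=26.450; wc +0.380/-0.380 → slack +0.530/-0.760; half-tol=0.380, Σhalf²=0.214625
  +C: nom +48.500 → Σnom=74.950; wc +0.018/-0.018 → slack +0.548/-0.778; half-tol=0.018, Σhalf²=0.214949
  +D: nom +26.700 → Σnom=101.650; wc +0.410/-0.310 → slack +0.958/-1.088; half-tol=0.360, Σhalf²=0.344549
  +E: nom +6.100 → Σnom=107.750; wc +0.170/-0.170 → slack +1.128/-1.258; half-tol=0.170, Σhalf²=0.373449
  -F: nom -13.500 → Σnom=94.250; wc +0.400/-0.280 → slack +1.528/-1.538; half-tol=0.340, Σhalf²=0.489049
  -G: nom -20.300 → Σnom=73.950; wc +0.111/-0.111 → slack +1.639/-1.649; half-tol=0.111, Σhalf²=0.501370
  -H: nom -19.500 → Σnom=54.450; wc +0.220/-0.330 → slack +1.859/-1.979; half-tol=0.275, Σhalf²=0.576995
  +I: nom +22.900 → Σnom=77.350; wc +0.058/-0.100 → slack +1.917/-2.079; half-tol=0.079, Σhalf²=0.583236
Nominal = 77.350. Worst-case = [77.350 - 2.079, 77.350 + 1.917] = [75.271, 79.267]. RSS = √0.583236 = 0.764.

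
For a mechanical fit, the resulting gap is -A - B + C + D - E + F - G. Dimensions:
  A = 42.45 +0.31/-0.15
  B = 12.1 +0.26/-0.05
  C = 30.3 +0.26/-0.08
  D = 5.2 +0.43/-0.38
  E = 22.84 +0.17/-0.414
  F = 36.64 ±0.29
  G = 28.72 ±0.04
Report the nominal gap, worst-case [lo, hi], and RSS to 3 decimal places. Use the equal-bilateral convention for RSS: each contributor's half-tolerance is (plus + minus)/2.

nominal=-33.970 wc=[-35.500,-32.336] rss=0.664

Stack each dimension's contribution:
  -A: nom -42.450 → Σnom=-42.450; wc +0.150/-0.310 → slack +0.150/-0.310; half-tol=0.230, Σhalf²=0.052900
  -B: nom -12.100 → Σnom=-54.550; wc +0.050/-0.260 → slack +0.200/-0.570; half-tol=0.155, Σhalf²=0.076925
  +C: nom +30.300 → Σnom=-24.250; wc +0.260/-0.080 → slack +0.460/-0.650; half-tol=0.170, Σhalf²=0.105825
  +D: nom +5.200 → Σnom=-19.050; wc +0.430/-0.380 → slack +0.890/-1.030; half-tol=0.405, Σhalf²=0.269850
  -E: nom -22.840 → Σnom=-41.890; wc +0.414/-0.170 → slack +1.304/-1.200; half-tol=0.292, Σhalf²=0.355114
  +F: nom +36.640 → Σnom=-5.250; wc +0.290/-0.290 → slack +1.594/-1.490; half-tol=0.290, Σhalf²=0.439214
  -G: nom -28.720 → Σnom=-33.970; wc +0.040/-0.040 → slack +1.634/-1.530; half-tol=0.040, Σhalf²=0.440814
Nominal = -33.970. Worst-case = [-33.970 - 1.530, -33.970 + 1.634] = [-35.500, -32.336]. RSS = √0.440814 = 0.664.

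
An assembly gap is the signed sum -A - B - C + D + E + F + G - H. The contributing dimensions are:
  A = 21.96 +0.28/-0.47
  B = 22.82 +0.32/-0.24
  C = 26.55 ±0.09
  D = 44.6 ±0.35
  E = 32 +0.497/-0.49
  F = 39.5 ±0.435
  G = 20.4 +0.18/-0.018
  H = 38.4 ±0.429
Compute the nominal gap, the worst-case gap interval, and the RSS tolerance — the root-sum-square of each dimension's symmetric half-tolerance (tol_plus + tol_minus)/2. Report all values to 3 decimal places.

Stack each dimension's contribution:
  -A: nom -21.960 → Σnom=-21.960; wc +0.470/-0.280 → slack +0.470/-0.280; half-tol=0.375, Σhalf²=0.140625
  -B: nom -22.820 → Σnom=-44.780; wc +0.240/-0.320 → slack +0.710/-0.600; half-tol=0.280, Σhalf²=0.219025
  -C: nom -26.550 → Σnom=-71.330; wc +0.090/-0.090 → slack +0.800/-0.690; half-tol=0.090, Σhalf²=0.227125
  +D: nom +44.600 → Σnom=-26.730; wc +0.350/-0.350 → slack +1.150/-1.040; half-tol=0.350, Σhalf²=0.349625
  +E: nom +32.000 → Σnom=5.270; wc +0.497/-0.490 → slack +1.647/-1.530; half-tol=0.493, Σhalf²=0.593167
  +F: nom +39.500 → Σnom=44.770; wc +0.435/-0.435 → slack +2.082/-1.965; half-tol=0.435, Σhalf²=0.782392
  +G: nom +20.400 → Σnom=65.170; wc +0.180/-0.018 → slack +2.262/-1.983; half-tol=0.099, Σhalf²=0.792193
  -H: nom -38.400 → Σnom=26.770; wc +0.429/-0.429 → slack +2.691/-2.412; half-tol=0.429, Σhalf²=0.976234
Nominal = 26.770. Worst-case = [26.770 - 2.412, 26.770 + 2.691] = [24.358, 29.461]. RSS = √0.976234 = 0.988.

nominal=26.770 wc=[24.358,29.461] rss=0.988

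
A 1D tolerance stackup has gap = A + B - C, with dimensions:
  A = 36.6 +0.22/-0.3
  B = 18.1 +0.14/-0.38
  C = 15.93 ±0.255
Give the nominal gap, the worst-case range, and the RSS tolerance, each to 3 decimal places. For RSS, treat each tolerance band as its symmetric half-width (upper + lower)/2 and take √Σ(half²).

Stack each dimension's contribution:
  +A: nom +36.600 → Σnom=36.600; wc +0.220/-0.300 → slack +0.220/-0.300; half-tol=0.260, Σhalf²=0.067600
  +B: nom +18.100 → Σnom=54.700; wc +0.140/-0.380 → slack +0.360/-0.680; half-tol=0.260, Σhalf²=0.135200
  -C: nom -15.930 → Σnom=38.770; wc +0.255/-0.255 → slack +0.615/-0.935; half-tol=0.255, Σhalf²=0.200225
Nominal = 38.770. Worst-case = [38.770 - 0.935, 38.770 + 0.615] = [37.835, 39.385]. RSS = √0.200225 = 0.447.

nominal=38.770 wc=[37.835,39.385] rss=0.447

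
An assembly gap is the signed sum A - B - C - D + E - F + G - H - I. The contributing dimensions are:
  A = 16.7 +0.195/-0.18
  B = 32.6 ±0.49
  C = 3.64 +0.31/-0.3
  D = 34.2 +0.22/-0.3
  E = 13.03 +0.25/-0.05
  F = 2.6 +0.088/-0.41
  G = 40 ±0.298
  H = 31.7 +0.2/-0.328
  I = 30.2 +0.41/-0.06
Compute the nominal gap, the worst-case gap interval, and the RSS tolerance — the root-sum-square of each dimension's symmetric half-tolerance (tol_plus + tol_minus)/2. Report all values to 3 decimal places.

Stack each dimension's contribution:
  +A: nom +16.700 → Σnom=16.700; wc +0.195/-0.180 → slack +0.195/-0.180; half-tol=0.188, Σhalf²=0.035156
  -B: nom -32.600 → Σnom=-15.900; wc +0.490/-0.490 → slack +0.685/-0.670; half-tol=0.490, Σhalf²=0.275256
  -C: nom -3.640 → Σnom=-19.540; wc +0.300/-0.310 → slack +0.985/-0.980; half-tol=0.305, Σhalf²=0.368281
  -D: nom -34.200 → Σnom=-53.740; wc +0.300/-0.220 → slack +1.285/-1.200; half-tol=0.260, Σhalf²=0.435881
  +E: nom +13.030 → Σnom=-40.710; wc +0.250/-0.050 → slack +1.535/-1.250; half-tol=0.150, Σhalf²=0.458381
  -F: nom -2.600 → Σnom=-43.310; wc +0.410/-0.088 → slack +1.945/-1.338; half-tol=0.249, Σhalf²=0.520382
  +G: nom +40.000 → Σnom=-3.310; wc +0.298/-0.298 → slack +2.243/-1.636; half-tol=0.298, Σhalf²=0.609186
  -H: nom -31.700 → Σnom=-35.010; wc +0.328/-0.200 → slack +2.571/-1.836; half-tol=0.264, Σhalf²=0.678882
  -I: nom -30.200 → Σnom=-65.210; wc +0.060/-0.410 → slack +2.631/-2.246; half-tol=0.235, Σhalf²=0.734107
Nominal = -65.210. Worst-case = [-65.210 - 2.246, -65.210 + 2.631] = [-67.456, -62.579]. RSS = √0.734107 = 0.857.

nominal=-65.210 wc=[-67.456,-62.579] rss=0.857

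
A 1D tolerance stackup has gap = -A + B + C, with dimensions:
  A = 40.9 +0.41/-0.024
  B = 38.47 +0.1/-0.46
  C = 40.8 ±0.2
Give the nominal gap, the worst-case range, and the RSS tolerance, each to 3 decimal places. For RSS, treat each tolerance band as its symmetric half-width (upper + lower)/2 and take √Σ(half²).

nominal=38.370 wc=[37.300,38.694] rss=0.407

Stack each dimension's contribution:
  -A: nom -40.900 → Σnom=-40.900; wc +0.024/-0.410 → slack +0.024/-0.410; half-tol=0.217, Σhalf²=0.047089
  +B: nom +38.470 → Σnom=-2.430; wc +0.100/-0.460 → slack +0.124/-0.870; half-tol=0.280, Σhalf²=0.125489
  +C: nom +40.800 → Σnom=38.370; wc +0.200/-0.200 → slack +0.324/-1.070; half-tol=0.200, Σhalf²=0.165489
Nominal = 38.370. Worst-case = [38.370 - 1.070, 38.370 + 0.324] = [37.300, 38.694]. RSS = √0.165489 = 0.407.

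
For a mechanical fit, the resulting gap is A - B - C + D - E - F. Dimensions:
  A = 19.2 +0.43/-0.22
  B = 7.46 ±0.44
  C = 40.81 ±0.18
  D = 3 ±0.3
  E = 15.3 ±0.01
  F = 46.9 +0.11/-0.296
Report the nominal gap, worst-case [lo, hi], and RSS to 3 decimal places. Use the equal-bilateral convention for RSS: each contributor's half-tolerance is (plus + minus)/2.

nominal=-88.270 wc=[-89.530,-86.614] rss=0.680

Stack each dimension's contribution:
  +A: nom +19.200 → Σnom=19.200; wc +0.430/-0.220 → slack +0.430/-0.220; half-tol=0.325, Σhalf²=0.105625
  -B: nom -7.460 → Σnom=11.740; wc +0.440/-0.440 → slack +0.870/-0.660; half-tol=0.440, Σhalf²=0.299225
  -C: nom -40.810 → Σnom=-29.070; wc +0.180/-0.180 → slack +1.050/-0.840; half-tol=0.180, Σhalf²=0.331625
  +D: nom +3.000 → Σnom=-26.070; wc +0.300/-0.300 → slack +1.350/-1.140; half-tol=0.300, Σhalf²=0.421625
  -E: nom -15.300 → Σnom=-41.370; wc +0.010/-0.010 → slack +1.360/-1.150; half-tol=0.010, Σhalf²=0.421725
  -F: nom -46.900 → Σnom=-88.270; wc +0.296/-0.110 → slack +1.656/-1.260; half-tol=0.203, Σhalf²=0.462934
Nominal = -88.270. Worst-case = [-88.270 - 1.260, -88.270 + 1.656] = [-89.530, -86.614]. RSS = √0.462934 = 0.680.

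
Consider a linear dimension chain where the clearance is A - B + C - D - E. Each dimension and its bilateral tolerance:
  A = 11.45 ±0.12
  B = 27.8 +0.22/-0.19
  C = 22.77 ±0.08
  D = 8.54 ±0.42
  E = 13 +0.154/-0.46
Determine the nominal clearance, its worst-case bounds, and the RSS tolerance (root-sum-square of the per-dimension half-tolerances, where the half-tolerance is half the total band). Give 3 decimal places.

Stack each dimension's contribution:
  +A: nom +11.450 → Σnom=11.450; wc +0.120/-0.120 → slack +0.120/-0.120; half-tol=0.120, Σhalf²=0.014400
  -B: nom -27.800 → Σnom=-16.350; wc +0.190/-0.220 → slack +0.310/-0.340; half-tol=0.205, Σhalf²=0.056425
  +C: nom +22.770 → Σnom=6.420; wc +0.080/-0.080 → slack +0.390/-0.420; half-tol=0.080, Σhalf²=0.062825
  -D: nom -8.540 → Σnom=-2.120; wc +0.420/-0.420 → slack +0.810/-0.840; half-tol=0.420, Σhalf²=0.239225
  -E: nom -13.000 → Σnom=-15.120; wc +0.460/-0.154 → slack +1.270/-0.994; half-tol=0.307, Σhalf²=0.333474
Nominal = -15.120. Worst-case = [-15.120 - 0.994, -15.120 + 1.270] = [-16.114, -13.850]. RSS = √0.333474 = 0.577.

nominal=-15.120 wc=[-16.114,-13.850] rss=0.577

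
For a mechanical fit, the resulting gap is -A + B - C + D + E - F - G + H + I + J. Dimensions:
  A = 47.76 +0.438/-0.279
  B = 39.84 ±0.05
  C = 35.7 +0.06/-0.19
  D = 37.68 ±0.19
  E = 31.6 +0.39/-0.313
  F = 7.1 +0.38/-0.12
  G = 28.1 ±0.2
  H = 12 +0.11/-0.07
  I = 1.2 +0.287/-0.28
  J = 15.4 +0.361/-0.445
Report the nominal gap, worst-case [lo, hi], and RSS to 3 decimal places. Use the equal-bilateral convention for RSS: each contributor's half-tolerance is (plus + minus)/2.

Stack each dimension's contribution:
  -A: nom -47.760 → Σnom=-47.760; wc +0.279/-0.438 → slack +0.279/-0.438; half-tol=0.359, Σhalf²=0.128522
  +B: nom +39.840 → Σnom=-7.920; wc +0.050/-0.050 → slack +0.329/-0.488; half-tol=0.050, Σhalf²=0.131022
  -C: nom -35.700 → Σnom=-43.620; wc +0.190/-0.060 → slack +0.519/-0.548; half-tol=0.125, Σhalf²=0.146647
  +D: nom +37.680 → Σnom=-5.940; wc +0.190/-0.190 → slack +0.709/-0.738; half-tol=0.190, Σhalf²=0.182747
  +E: nom +31.600 → Σnom=25.660; wc +0.390/-0.313 → slack +1.099/-1.051; half-tol=0.352, Σhalf²=0.306300
  -F: nom -7.100 → Σnom=18.560; wc +0.120/-0.380 → slack +1.219/-1.431; half-tol=0.250, Σhalf²=0.368800
  -G: nom -28.100 → Σnom=-9.540; wc +0.200/-0.200 → slack +1.419/-1.631; half-tol=0.200, Σhalf²=0.408800
  +H: nom +12.000 → Σnom=2.460; wc +0.110/-0.070 → slack +1.529/-1.701; half-tol=0.090, Σhalf²=0.416900
  +I: nom +1.200 → Σnom=3.660; wc +0.287/-0.280 → slack +1.816/-1.981; half-tol=0.283, Σhalf²=0.497272
  +J: nom +15.400 → Σnom=19.060; wc +0.361/-0.445 → slack +2.177/-2.426; half-tol=0.403, Σhalf²=0.659681
Nominal = 19.060. Worst-case = [19.060 - 2.426, 19.060 + 2.177] = [16.634, 21.237]. RSS = √0.659681 = 0.812.

nominal=19.060 wc=[16.634,21.237] rss=0.812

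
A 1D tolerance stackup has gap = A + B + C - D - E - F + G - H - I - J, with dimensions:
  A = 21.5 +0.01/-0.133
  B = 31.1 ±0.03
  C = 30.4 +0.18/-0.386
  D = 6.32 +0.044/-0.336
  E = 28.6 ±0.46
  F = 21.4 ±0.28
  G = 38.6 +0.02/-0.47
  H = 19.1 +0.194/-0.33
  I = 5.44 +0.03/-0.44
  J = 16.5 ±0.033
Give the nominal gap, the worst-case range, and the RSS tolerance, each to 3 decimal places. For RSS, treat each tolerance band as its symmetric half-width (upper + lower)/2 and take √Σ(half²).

Stack each dimension's contribution:
  +A: nom +21.500 → Σnom=21.500; wc +0.010/-0.133 → slack +0.010/-0.133; half-tol=0.072, Σhalf²=0.005112
  +B: nom +31.100 → Σnom=52.600; wc +0.030/-0.030 → slack +0.040/-0.163; half-tol=0.030, Σhalf²=0.006012
  +C: nom +30.400 → Σnom=83.000; wc +0.180/-0.386 → slack +0.220/-0.549; half-tol=0.283, Σhalf²=0.086101
  -D: nom -6.320 → Σnom=76.680; wc +0.336/-0.044 → slack +0.556/-0.593; half-tol=0.190, Σhalf²=0.122201
  -E: nom -28.600 → Σnom=48.080; wc +0.460/-0.460 → slack +1.016/-1.053; half-tol=0.460, Σhalf²=0.333801
  -F: nom -21.400 → Σnom=26.680; wc +0.280/-0.280 → slack +1.296/-1.333; half-tol=0.280, Σhalf²=0.412201
  +G: nom +38.600 → Σnom=65.280; wc +0.020/-0.470 → slack +1.316/-1.803; half-tol=0.245, Σhalf²=0.472226
  -H: nom -19.100 → Σnom=46.180; wc +0.330/-0.194 → slack +1.646/-1.997; half-tol=0.262, Σhalf²=0.540870
  -I: nom -5.440 → Σnom=40.740; wc +0.440/-0.030 → slack +2.086/-2.027; half-tol=0.235, Σhalf²=0.596095
  -J: nom -16.500 → Σnom=24.240; wc +0.033/-0.033 → slack +2.119/-2.060; half-tol=0.033, Σhalf²=0.597184
Nominal = 24.240. Worst-case = [24.240 - 2.060, 24.240 + 2.119] = [22.180, 26.359]. RSS = √0.597184 = 0.773.

nominal=24.240 wc=[22.180,26.359] rss=0.773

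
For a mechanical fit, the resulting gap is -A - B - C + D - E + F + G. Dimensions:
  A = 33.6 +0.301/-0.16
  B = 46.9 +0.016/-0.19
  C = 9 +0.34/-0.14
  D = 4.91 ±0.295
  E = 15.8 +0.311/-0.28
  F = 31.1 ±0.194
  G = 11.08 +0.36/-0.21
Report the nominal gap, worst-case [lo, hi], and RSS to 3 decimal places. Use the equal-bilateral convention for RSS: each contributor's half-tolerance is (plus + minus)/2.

nominal=-58.210 wc=[-59.877,-56.591] rss=0.644

Stack each dimension's contribution:
  -A: nom -33.600 → Σnom=-33.600; wc +0.160/-0.301 → slack +0.160/-0.301; half-tol=0.230, Σhalf²=0.053130
  -B: nom -46.900 → Σnom=-80.500; wc +0.190/-0.016 → slack +0.350/-0.317; half-tol=0.103, Σhalf²=0.063739
  -C: nom -9.000 → Σnom=-89.500; wc +0.140/-0.340 → slack +0.490/-0.657; half-tol=0.240, Σhalf²=0.121339
  +D: nom +4.910 → Σnom=-84.590; wc +0.295/-0.295 → slack +0.785/-0.952; half-tol=0.295, Σhalf²=0.208364
  -E: nom -15.800 → Σnom=-100.390; wc +0.280/-0.311 → slack +1.065/-1.263; half-tol=0.295, Σhalf²=0.295685
  +F: nom +31.100 → Σnom=-69.290; wc +0.194/-0.194 → slack +1.259/-1.457; half-tol=0.194, Σhalf²=0.333321
  +G: nom +11.080 → Σnom=-58.210; wc +0.360/-0.210 → slack +1.619/-1.667; half-tol=0.285, Σhalf²=0.414546
Nominal = -58.210. Worst-case = [-58.210 - 1.667, -58.210 + 1.619] = [-59.877, -56.591]. RSS = √0.414546 = 0.644.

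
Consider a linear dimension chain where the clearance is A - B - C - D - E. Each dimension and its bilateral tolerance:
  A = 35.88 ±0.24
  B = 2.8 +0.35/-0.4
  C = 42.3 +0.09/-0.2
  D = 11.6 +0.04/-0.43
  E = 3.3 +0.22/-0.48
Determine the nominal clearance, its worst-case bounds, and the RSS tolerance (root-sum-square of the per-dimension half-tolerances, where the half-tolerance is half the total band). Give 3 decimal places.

Stack each dimension's contribution:
  +A: nom +35.880 → Σnom=35.880; wc +0.240/-0.240 → slack +0.240/-0.240; half-tol=0.240, Σhalf²=0.057600
  -B: nom -2.800 → Σnom=33.080; wc +0.400/-0.350 → slack +0.640/-0.590; half-tol=0.375, Σhalf²=0.198225
  -C: nom -42.300 → Σnom=-9.220; wc +0.200/-0.090 → slack +0.840/-0.680; half-tol=0.145, Σhalf²=0.219250
  -D: nom -11.600 → Σnom=-20.820; wc +0.430/-0.040 → slack +1.270/-0.720; half-tol=0.235, Σhalf²=0.274475
  -E: nom -3.300 → Σnom=-24.120; wc +0.480/-0.220 → slack +1.750/-0.940; half-tol=0.350, Σhalf²=0.396975
Nominal = -24.120. Worst-case = [-24.120 - 0.940, -24.120 + 1.750] = [-25.060, -22.370]. RSS = √0.396975 = 0.630.

nominal=-24.120 wc=[-25.060,-22.370] rss=0.630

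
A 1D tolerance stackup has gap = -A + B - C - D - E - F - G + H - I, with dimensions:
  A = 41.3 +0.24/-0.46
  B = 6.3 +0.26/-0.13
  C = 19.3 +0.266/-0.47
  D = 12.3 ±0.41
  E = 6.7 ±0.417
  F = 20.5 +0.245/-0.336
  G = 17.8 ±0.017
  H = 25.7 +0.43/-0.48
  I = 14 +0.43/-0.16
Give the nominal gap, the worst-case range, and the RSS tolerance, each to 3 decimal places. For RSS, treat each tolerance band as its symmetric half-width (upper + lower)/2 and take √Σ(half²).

Stack each dimension's contribution:
  -A: nom -41.300 → Σnom=-41.300; wc +0.460/-0.240 → slack +0.460/-0.240; half-tol=0.350, Σhalf²=0.122500
  +B: nom +6.300 → Σnom=-35.000; wc +0.260/-0.130 → slack +0.720/-0.370; half-tol=0.195, Σhalf²=0.160525
  -C: nom -19.300 → Σnom=-54.300; wc +0.470/-0.266 → slack +1.190/-0.636; half-tol=0.368, Σhalf²=0.295949
  -D: nom -12.300 → Σnom=-66.600; wc +0.410/-0.410 → slack +1.600/-1.046; half-tol=0.410, Σhalf²=0.464049
  -E: nom -6.700 → Σnom=-73.300; wc +0.417/-0.417 → slack +2.017/-1.463; half-tol=0.417, Σhalf²=0.637938
  -F: nom -20.500 → Σnom=-93.800; wc +0.336/-0.245 → slack +2.353/-1.708; half-tol=0.290, Σhalf²=0.722328
  -G: nom -17.800 → Σnom=-111.600; wc +0.017/-0.017 → slack +2.370/-1.725; half-tol=0.017, Σhalf²=0.722617
  +H: nom +25.700 → Σnom=-85.900; wc +0.430/-0.480 → slack +2.800/-2.205; half-tol=0.455, Σhalf²=0.929642
  -I: nom -14.000 → Σnom=-99.900; wc +0.160/-0.430 → slack +2.960/-2.635; half-tol=0.295, Σhalf²=1.016667
Nominal = -99.900. Worst-case = [-99.900 - 2.635, -99.900 + 2.960] = [-102.535, -96.940]. RSS = √1.016667 = 1.008.

nominal=-99.900 wc=[-102.535,-96.940] rss=1.008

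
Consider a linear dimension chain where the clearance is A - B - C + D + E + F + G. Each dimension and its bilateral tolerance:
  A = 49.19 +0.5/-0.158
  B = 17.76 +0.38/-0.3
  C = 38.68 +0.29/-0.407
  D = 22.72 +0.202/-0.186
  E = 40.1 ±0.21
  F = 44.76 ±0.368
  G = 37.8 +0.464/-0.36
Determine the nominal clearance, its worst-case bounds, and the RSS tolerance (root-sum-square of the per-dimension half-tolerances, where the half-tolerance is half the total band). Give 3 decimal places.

Stack each dimension's contribution:
  +A: nom +49.190 → Σnom=49.190; wc +0.500/-0.158 → slack +0.500/-0.158; half-tol=0.329, Σhalf²=0.108241
  -B: nom -17.760 → Σnom=31.430; wc +0.300/-0.380 → slack +0.800/-0.538; half-tol=0.340, Σhalf²=0.223841
  -C: nom -38.680 → Σnom=-7.250; wc +0.407/-0.290 → slack +1.207/-0.828; half-tol=0.348, Σhalf²=0.345293
  +D: nom +22.720 → Σnom=15.470; wc +0.202/-0.186 → slack +1.409/-1.014; half-tol=0.194, Σhalf²=0.382929
  +E: nom +40.100 → Σnom=55.570; wc +0.210/-0.210 → slack +1.619/-1.224; half-tol=0.210, Σhalf²=0.427029
  +F: nom +44.760 → Σnom=100.330; wc +0.368/-0.368 → slack +1.987/-1.592; half-tol=0.368, Σhalf²=0.562453
  +G: nom +37.800 → Σnom=138.130; wc +0.464/-0.360 → slack +2.451/-1.952; half-tol=0.412, Σhalf²=0.732197
Nominal = 138.130. Worst-case = [138.130 - 1.952, 138.130 + 2.451] = [136.178, 140.581]. RSS = √0.732197 = 0.856.

nominal=138.130 wc=[136.178,140.581] rss=0.856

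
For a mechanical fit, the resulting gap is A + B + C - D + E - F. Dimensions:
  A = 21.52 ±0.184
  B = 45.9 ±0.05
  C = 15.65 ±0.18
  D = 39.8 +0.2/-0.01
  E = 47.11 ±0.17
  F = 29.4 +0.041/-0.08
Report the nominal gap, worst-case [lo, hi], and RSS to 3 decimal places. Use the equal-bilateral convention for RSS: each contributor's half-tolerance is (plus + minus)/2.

Stack each dimension's contribution:
  +A: nom +21.520 → Σnom=21.520; wc +0.184/-0.184 → slack +0.184/-0.184; half-tol=0.184, Σhalf²=0.033856
  +B: nom +45.900 → Σnom=67.420; wc +0.050/-0.050 → slack +0.234/-0.234; half-tol=0.050, Σhalf²=0.036356
  +C: nom +15.650 → Σnom=83.070; wc +0.180/-0.180 → slack +0.414/-0.414; half-tol=0.180, Σhalf²=0.068756
  -D: nom -39.800 → Σnom=43.270; wc +0.010/-0.200 → slack +0.424/-0.614; half-tol=0.105, Σhalf²=0.079781
  +E: nom +47.110 → Σnom=90.380; wc +0.170/-0.170 → slack +0.594/-0.784; half-tol=0.170, Σhalf²=0.108681
  -F: nom -29.400 → Σnom=60.980; wc +0.080/-0.041 → slack +0.674/-0.825; half-tol=0.060, Σhalf²=0.112341
Nominal = 60.980. Worst-case = [60.980 - 0.825, 60.980 + 0.674] = [60.155, 61.654]. RSS = √0.112341 = 0.335.

nominal=60.980 wc=[60.155,61.654] rss=0.335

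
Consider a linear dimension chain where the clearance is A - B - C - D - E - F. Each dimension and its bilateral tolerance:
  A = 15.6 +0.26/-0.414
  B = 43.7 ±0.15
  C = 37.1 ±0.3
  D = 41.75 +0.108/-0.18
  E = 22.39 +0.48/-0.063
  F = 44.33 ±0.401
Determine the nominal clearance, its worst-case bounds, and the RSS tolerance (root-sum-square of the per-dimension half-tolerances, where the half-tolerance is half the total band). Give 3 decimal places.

nominal=-173.670 wc=[-175.523,-172.316] rss=0.694

Stack each dimension's contribution:
  +A: nom +15.600 → Σnom=15.600; wc +0.260/-0.414 → slack +0.260/-0.414; half-tol=0.337, Σhalf²=0.113569
  -B: nom -43.700 → Σnom=-28.100; wc +0.150/-0.150 → slack +0.410/-0.564; half-tol=0.150, Σhalf²=0.136069
  -C: nom -37.100 → Σnom=-65.200; wc +0.300/-0.300 → slack +0.710/-0.864; half-tol=0.300, Σhalf²=0.226069
  -D: nom -41.750 → Σnom=-106.950; wc +0.180/-0.108 → slack +0.890/-0.972; half-tol=0.144, Σhalf²=0.246805
  -E: nom -22.390 → Σnom=-129.340; wc +0.063/-0.480 → slack +0.953/-1.452; half-tol=0.271, Σhalf²=0.320517
  -F: nom -44.330 → Σnom=-173.670; wc +0.401/-0.401 → slack +1.354/-1.853; half-tol=0.401, Σhalf²=0.481318
Nominal = -173.670. Worst-case = [-173.670 - 1.853, -173.670 + 1.354] = [-175.523, -172.316]. RSS = √0.481318 = 0.694.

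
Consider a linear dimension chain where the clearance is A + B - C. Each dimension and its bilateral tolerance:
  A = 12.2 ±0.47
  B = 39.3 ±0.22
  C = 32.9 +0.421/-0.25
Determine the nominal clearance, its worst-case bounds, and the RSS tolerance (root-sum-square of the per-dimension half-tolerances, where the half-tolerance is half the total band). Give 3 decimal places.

nominal=18.600 wc=[17.489,19.540] rss=0.618

Stack each dimension's contribution:
  +A: nom +12.200 → Σnom=12.200; wc +0.470/-0.470 → slack +0.470/-0.470; half-tol=0.470, Σhalf²=0.220900
  +B: nom +39.300 → Σnom=51.500; wc +0.220/-0.220 → slack +0.690/-0.690; half-tol=0.220, Σhalf²=0.269300
  -C: nom -32.900 → Σnom=18.600; wc +0.250/-0.421 → slack +0.940/-1.111; half-tol=0.336, Σhalf²=0.381860
Nominal = 18.600. Worst-case = [18.600 - 1.111, 18.600 + 0.940] = [17.489, 19.540]. RSS = √0.381860 = 0.618.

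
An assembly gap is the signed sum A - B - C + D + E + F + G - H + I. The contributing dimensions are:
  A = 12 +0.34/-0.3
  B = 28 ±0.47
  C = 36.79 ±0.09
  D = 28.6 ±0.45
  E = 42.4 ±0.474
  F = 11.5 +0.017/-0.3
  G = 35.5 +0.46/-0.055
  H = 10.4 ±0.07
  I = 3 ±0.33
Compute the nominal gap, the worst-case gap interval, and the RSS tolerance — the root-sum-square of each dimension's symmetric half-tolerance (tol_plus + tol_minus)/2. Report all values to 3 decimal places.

Stack each dimension's contribution:
  +A: nom +12.000 → Σnom=12.000; wc +0.340/-0.300 → slack +0.340/-0.300; half-tol=0.320, Σhalf²=0.102400
  -B: nom -28.000 → Σnom=-16.000; wc +0.470/-0.470 → slack +0.810/-0.770; half-tol=0.470, Σhalf²=0.323300
  -C: nom -36.790 → Σnom=-52.790; wc +0.090/-0.090 → slack +0.900/-0.860; half-tol=0.090, Σhalf²=0.331400
  +D: nom +28.600 → Σnom=-24.190; wc +0.450/-0.450 → slack +1.350/-1.310; half-tol=0.450, Σhalf²=0.533900
  +E: nom +42.400 → Σnom=18.210; wc +0.474/-0.474 → slack +1.824/-1.784; half-tol=0.474, Σhalf²=0.758576
  +F: nom +11.500 → Σnom=29.710; wc +0.017/-0.300 → slack +1.841/-2.084; half-tol=0.159, Σhalf²=0.783698
  +G: nom +35.500 → Σnom=65.210; wc +0.460/-0.055 → slack +2.301/-2.139; half-tol=0.258, Σhalf²=0.850005
  -H: nom -10.400 → Σnom=54.810; wc +0.070/-0.070 → slack +2.371/-2.209; half-tol=0.070, Σhalf²=0.854905
  +I: nom +3.000 → Σnom=57.810; wc +0.330/-0.330 → slack +2.701/-2.539; half-tol=0.330, Σhalf²=0.963805
Nominal = 57.810. Worst-case = [57.810 - 2.539, 57.810 + 2.701] = [55.271, 60.511]. RSS = √0.963805 = 0.982.

nominal=57.810 wc=[55.271,60.511] rss=0.982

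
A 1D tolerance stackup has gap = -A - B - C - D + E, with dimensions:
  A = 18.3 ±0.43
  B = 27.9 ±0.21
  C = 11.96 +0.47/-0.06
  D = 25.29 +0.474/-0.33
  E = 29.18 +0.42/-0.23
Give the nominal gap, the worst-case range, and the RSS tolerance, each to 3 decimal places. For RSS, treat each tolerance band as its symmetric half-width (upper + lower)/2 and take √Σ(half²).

nominal=-54.270 wc=[-56.084,-52.820] rss=0.753

Stack each dimension's contribution:
  -A: nom -18.300 → Σnom=-18.300; wc +0.430/-0.430 → slack +0.430/-0.430; half-tol=0.430, Σhalf²=0.184900
  -B: nom -27.900 → Σnom=-46.200; wc +0.210/-0.210 → slack +0.640/-0.640; half-tol=0.210, Σhalf²=0.229000
  -C: nom -11.960 → Σnom=-58.160; wc +0.060/-0.470 → slack +0.700/-1.110; half-tol=0.265, Σhalf²=0.299225
  -D: nom -25.290 → Σnom=-83.450; wc +0.330/-0.474 → slack +1.030/-1.584; half-tol=0.402, Σhalf²=0.460829
  +E: nom +29.180 → Σnom=-54.270; wc +0.420/-0.230 → slack +1.450/-1.814; half-tol=0.325, Σhalf²=0.566454
Nominal = -54.270. Worst-case = [-54.270 - 1.814, -54.270 + 1.450] = [-56.084, -52.820]. RSS = √0.566454 = 0.753.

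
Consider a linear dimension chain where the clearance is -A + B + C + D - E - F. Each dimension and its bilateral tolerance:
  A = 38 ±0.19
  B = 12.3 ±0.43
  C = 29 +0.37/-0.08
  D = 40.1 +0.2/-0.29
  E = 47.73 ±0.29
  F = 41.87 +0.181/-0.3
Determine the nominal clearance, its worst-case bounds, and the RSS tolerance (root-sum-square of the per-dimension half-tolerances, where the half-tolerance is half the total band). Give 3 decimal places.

nominal=-46.200 wc=[-47.661,-44.420] rss=0.688

Stack each dimension's contribution:
  -A: nom -38.000 → Σnom=-38.000; wc +0.190/-0.190 → slack +0.190/-0.190; half-tol=0.190, Σhalf²=0.036100
  +B: nom +12.300 → Σnom=-25.700; wc +0.430/-0.430 → slack +0.620/-0.620; half-tol=0.430, Σhalf²=0.221000
  +C: nom +29.000 → Σnom=3.300; wc +0.370/-0.080 → slack +0.990/-0.700; half-tol=0.225, Σhalf²=0.271625
  +D: nom +40.100 → Σnom=43.400; wc +0.200/-0.290 → slack +1.190/-0.990; half-tol=0.245, Σhalf²=0.331650
  -E: nom -47.730 → Σnom=-4.330; wc +0.290/-0.290 → slack +1.480/-1.280; half-tol=0.290, Σhalf²=0.415750
  -F: nom -41.870 → Σnom=-46.200; wc +0.300/-0.181 → slack +1.780/-1.461; half-tol=0.240, Σhalf²=0.473590
Nominal = -46.200. Worst-case = [-46.200 - 1.461, -46.200 + 1.780] = [-47.661, -44.420]. RSS = √0.473590 = 0.688.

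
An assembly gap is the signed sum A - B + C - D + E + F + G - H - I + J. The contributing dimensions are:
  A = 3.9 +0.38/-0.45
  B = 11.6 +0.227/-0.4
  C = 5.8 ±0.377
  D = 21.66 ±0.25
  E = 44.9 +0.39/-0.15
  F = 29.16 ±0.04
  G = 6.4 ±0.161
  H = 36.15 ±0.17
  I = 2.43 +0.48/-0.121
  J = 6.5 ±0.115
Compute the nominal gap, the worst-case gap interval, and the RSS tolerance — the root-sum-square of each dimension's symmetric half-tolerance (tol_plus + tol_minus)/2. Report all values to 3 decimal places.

Stack each dimension's contribution:
  +A: nom +3.900 → Σnom=3.900; wc +0.380/-0.450 → slack +0.380/-0.450; half-tol=0.415, Σhalf²=0.172225
  -B: nom -11.600 → Σnom=-7.700; wc +0.400/-0.227 → slack +0.780/-0.677; half-tol=0.314, Σhalf²=0.270507
  +C: nom +5.800 → Σnom=-1.900; wc +0.377/-0.377 → slack +1.157/-1.054; half-tol=0.377, Σhalf²=0.412636
  -D: nom -21.660 → Σnom=-23.560; wc +0.250/-0.250 → slack +1.407/-1.304; half-tol=0.250, Σhalf²=0.475136
  +E: nom +44.900 → Σnom=21.340; wc +0.390/-0.150 → slack +1.797/-1.454; half-tol=0.270, Σhalf²=0.548036
  +F: nom +29.160 → Σnom=50.500; wc +0.040/-0.040 → slack +1.837/-1.494; half-tol=0.040, Σhalf²=0.549636
  +G: nom +6.400 → Σnom=56.900; wc +0.161/-0.161 → slack +1.998/-1.655; half-tol=0.161, Σhalf²=0.575557
  -H: nom -36.150 → Σnom=20.750; wc +0.170/-0.170 → slack +2.168/-1.825; half-tol=0.170, Σhalf²=0.604457
  -I: nom -2.430 → Σnom=18.320; wc +0.121/-0.480 → slack +2.289/-2.305; half-tol=0.300, Σhalf²=0.694758
  +J: nom +6.500 → Σnom=24.820; wc +0.115/-0.115 → slack +2.404/-2.420; half-tol=0.115, Σhalf²=0.707983
Nominal = 24.820. Worst-case = [24.820 - 2.420, 24.820 + 2.404] = [22.400, 27.224]. RSS = √0.707983 = 0.841.

nominal=24.820 wc=[22.400,27.224] rss=0.841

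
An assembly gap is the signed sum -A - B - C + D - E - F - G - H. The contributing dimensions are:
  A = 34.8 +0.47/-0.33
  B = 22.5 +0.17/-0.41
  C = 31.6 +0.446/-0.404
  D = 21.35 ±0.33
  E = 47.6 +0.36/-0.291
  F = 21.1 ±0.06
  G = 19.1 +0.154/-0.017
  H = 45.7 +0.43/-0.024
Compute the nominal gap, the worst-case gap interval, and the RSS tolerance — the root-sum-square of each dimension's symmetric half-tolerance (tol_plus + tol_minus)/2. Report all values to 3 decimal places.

nominal=-201.050 wc=[-203.470,-199.184] rss=0.838

Stack each dimension's contribution:
  -A: nom -34.800 → Σnom=-34.800; wc +0.330/-0.470 → slack +0.330/-0.470; half-tol=0.400, Σhalf²=0.160000
  -B: nom -22.500 → Σnom=-57.300; wc +0.410/-0.170 → slack +0.740/-0.640; half-tol=0.290, Σhalf²=0.244100
  -C: nom -31.600 → Σnom=-88.900; wc +0.404/-0.446 → slack +1.144/-1.086; half-tol=0.425, Σhalf²=0.424725
  +D: nom +21.350 → Σnom=-67.550; wc +0.330/-0.330 → slack +1.474/-1.416; half-tol=0.330, Σhalf²=0.533625
  -E: nom -47.600 → Σnom=-115.150; wc +0.291/-0.360 → slack +1.765/-1.776; half-tol=0.326, Σhalf²=0.639575
  -F: nom -21.100 → Σnom=-136.250; wc +0.060/-0.060 → slack +1.825/-1.836; half-tol=0.060, Σhalf²=0.643175
  -G: nom -19.100 → Σnom=-155.350; wc +0.017/-0.154 → slack +1.842/-1.990; half-tol=0.085, Σhalf²=0.650486
  -H: nom -45.700 → Σnom=-201.050; wc +0.024/-0.430 → slack +1.866/-2.420; half-tol=0.227, Σhalf²=0.702015
Nominal = -201.050. Worst-case = [-201.050 - 2.420, -201.050 + 1.866] = [-203.470, -199.184]. RSS = √0.702015 = 0.838.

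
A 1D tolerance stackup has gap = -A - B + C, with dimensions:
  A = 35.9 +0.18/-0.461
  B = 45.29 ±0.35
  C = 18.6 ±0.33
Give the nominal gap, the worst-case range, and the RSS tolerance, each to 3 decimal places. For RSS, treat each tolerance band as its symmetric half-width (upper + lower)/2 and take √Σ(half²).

Stack each dimension's contribution:
  -A: nom -35.900 → Σnom=-35.900; wc +0.461/-0.180 → slack +0.461/-0.180; half-tol=0.321, Σhalf²=0.102720
  -B: nom -45.290 → Σnom=-81.190; wc +0.350/-0.350 → slack +0.811/-0.530; half-tol=0.350, Σhalf²=0.225220
  +C: nom +18.600 → Σnom=-62.590; wc +0.330/-0.330 → slack +1.141/-0.860; half-tol=0.330, Σhalf²=0.334120
Nominal = -62.590. Worst-case = [-62.590 - 0.860, -62.590 + 1.141] = [-63.450, -61.449]. RSS = √0.334120 = 0.578.

nominal=-62.590 wc=[-63.450,-61.449] rss=0.578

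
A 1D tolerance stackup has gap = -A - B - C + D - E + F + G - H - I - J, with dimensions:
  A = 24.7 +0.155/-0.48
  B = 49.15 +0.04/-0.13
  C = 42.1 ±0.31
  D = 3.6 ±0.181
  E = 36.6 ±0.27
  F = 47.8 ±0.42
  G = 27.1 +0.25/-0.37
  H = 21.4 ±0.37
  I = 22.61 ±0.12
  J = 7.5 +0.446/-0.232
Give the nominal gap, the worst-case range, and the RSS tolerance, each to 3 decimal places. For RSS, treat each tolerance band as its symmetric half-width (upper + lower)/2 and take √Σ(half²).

nominal=-125.560 wc=[-128.242,-122.797] rss=0.921

Stack each dimension's contribution:
  -A: nom -24.700 → Σnom=-24.700; wc +0.480/-0.155 → slack +0.480/-0.155; half-tol=0.318, Σhalf²=0.100806
  -B: nom -49.150 → Σnom=-73.850; wc +0.130/-0.040 → slack +0.610/-0.195; half-tol=0.085, Σhalf²=0.108031
  -C: nom -42.100 → Σnom=-115.950; wc +0.310/-0.310 → slack +0.920/-0.505; half-tol=0.310, Σhalf²=0.204131
  +D: nom +3.600 → Σnom=-112.350; wc +0.181/-0.181 → slack +1.101/-0.686; half-tol=0.181, Σhalf²=0.236892
  -E: nom -36.600 → Σnom=-148.950; wc +0.270/-0.270 → slack +1.371/-0.956; half-tol=0.270, Σhalf²=0.309792
  +F: nom +47.800 → Σnom=-101.150; wc +0.420/-0.420 → slack +1.791/-1.376; half-tol=0.420, Σhalf²=0.486192
  +G: nom +27.100 → Σnom=-74.050; wc +0.250/-0.370 → slack +2.041/-1.746; half-tol=0.310, Σhalf²=0.582292
  -H: nom -21.400 → Σnom=-95.450; wc +0.370/-0.370 → slack +2.411/-2.116; half-tol=0.370, Σhalf²=0.719192
  -I: nom -22.610 → Σnom=-118.060; wc +0.120/-0.120 → slack +2.531/-2.236; half-tol=0.120, Σhalf²=0.733592
  -J: nom -7.500 → Σnom=-125.560; wc +0.232/-0.446 → slack +2.763/-2.682; half-tol=0.339, Σhalf²=0.848513
Nominal = -125.560. Worst-case = [-125.560 - 2.682, -125.560 + 2.763] = [-128.242, -122.797]. RSS = √0.848513 = 0.921.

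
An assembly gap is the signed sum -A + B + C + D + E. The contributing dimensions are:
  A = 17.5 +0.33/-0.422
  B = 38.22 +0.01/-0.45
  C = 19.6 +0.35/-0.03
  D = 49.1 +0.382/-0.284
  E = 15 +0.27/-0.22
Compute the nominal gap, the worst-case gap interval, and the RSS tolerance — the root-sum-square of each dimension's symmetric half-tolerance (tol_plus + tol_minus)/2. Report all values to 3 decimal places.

Stack each dimension's contribution:
  -A: nom -17.500 → Σnom=-17.500; wc +0.422/-0.330 → slack +0.422/-0.330; half-tol=0.376, Σhalf²=0.141376
  +B: nom +38.220 → Σnom=20.720; wc +0.010/-0.450 → slack +0.432/-0.780; half-tol=0.230, Σhalf²=0.194276
  +C: nom +19.600 → Σnom=40.320; wc +0.350/-0.030 → slack +0.782/-0.810; half-tol=0.190, Σhalf²=0.230376
  +D: nom +49.100 → Σnom=89.420; wc +0.382/-0.284 → slack +1.164/-1.094; half-tol=0.333, Σhalf²=0.341265
  +E: nom +15.000 → Σnom=104.420; wc +0.270/-0.220 → slack +1.434/-1.314; half-tol=0.245, Σhalf²=0.401290
Nominal = 104.420. Worst-case = [104.420 - 1.314, 104.420 + 1.434] = [103.106, 105.854]. RSS = √0.401290 = 0.633.

nominal=104.420 wc=[103.106,105.854] rss=0.633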